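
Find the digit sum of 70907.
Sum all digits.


7 + 0 + 9 + 0 + 7 = 23


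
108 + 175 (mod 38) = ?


108 + 175 = 283
283 mod 38 = 17


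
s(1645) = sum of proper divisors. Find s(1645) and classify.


Proper divisors: 1, 5, 7, 35, 47, 235, 329
Sum = 1 + 5 + 7 + 35 + 47 + 235 + 329 = 659
659 < 1645 → deficient

s(1645) = 659 (deficient)


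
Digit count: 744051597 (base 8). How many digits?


744051597 in base 8 = 5426251615
Number of digits = 10

10 digits (base 8)


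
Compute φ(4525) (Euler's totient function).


4525 = 5^2 × 181
Prime factors: 5, 181
φ(4525) = 4525 × (1-1/5) × (1-1/181)
= 4525 × 4/5 × 180/181 = 3600

φ(4525) = 3600


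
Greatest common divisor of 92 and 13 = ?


92 = 7 * 13 + 1
13 = 13 * 1 + 0
GCD = 1


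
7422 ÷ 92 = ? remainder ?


7422 = 92 * 80 + 62
Check: 7360 + 62 = 7422

q = 80, r = 62


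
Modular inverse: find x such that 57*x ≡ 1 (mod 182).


Use the extended Euclidean algorithm on (182, 57); each row r = 182*s + 57*t:
r=182, s=1, t=0
r=57, s=0, t=1
q=3: r=11, s=1, t=-3   [182*(1) + 57*(-3) = 11]
q=5: r=2, s=-5, t=16   [182*(-5) + 57*(16) = 2]
q=5: r=1, s=26, t=-83   [182*(26) + 57*(-83) = 1]
q=2: r=0, s=-57, t=182   [182*(-57) + 57*(182) = 0]
GCD = 1 with t = -83, so 57*(-83) ≡ 1 (mod 182)
Inverse = -83 mod 182 = 99
Check: 57 * 99 = 5643 ≡ 1 (mod 182)

57^(-1) ≡ 99 (mod 182)


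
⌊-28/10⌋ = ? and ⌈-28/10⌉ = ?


-28/10 = -2.8000
floor = -3
ceil = -2

floor = -3, ceil = -2


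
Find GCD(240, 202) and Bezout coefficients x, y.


Tabular extended Euclidean (each row: r = 240*s + 202*t):
r=240, s=1, t=0
r=202, s=0, t=1
q=1: r=38, s=1, t=-1   [240*(1) + 202*(-1) = 38]
q=5: r=12, s=-5, t=6   [240*(-5) + 202*(6) = 12]
q=3: r=2, s=16, t=-19   [240*(16) + 202*(-19) = 2]
q=6: r=0, s=-101, t=120   [240*(-101) + 202*(120) = 0]
GCD = 2; from the row with r=2: x=16, y=-19
Check: 240*(16) + 202*(-19) = 3840 - 3838 = 2

GCD = 2, x = 16, y = -19


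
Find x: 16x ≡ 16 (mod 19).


GCD(16, 19) = 1, unique solution
a^(-1) mod 19 = 6
x = 6 * 16 mod 19 = 1

x ≡ 1 (mod 19)


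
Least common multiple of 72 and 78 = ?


GCD(72, 78) = 6
LCM = 72*78/6 = 5616/6 = 936

LCM = 936


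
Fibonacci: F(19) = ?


Sequence: 1, 1, 2, 3, 5, 8, 13, 21, 34, 55, 89, 144, 233, 377, 610, 987, 1597, 2584, 4181
F(19) = 4181


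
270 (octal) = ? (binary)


270 (base 8) = 184 (decimal)
184 (decimal) = 10111000 (base 2)


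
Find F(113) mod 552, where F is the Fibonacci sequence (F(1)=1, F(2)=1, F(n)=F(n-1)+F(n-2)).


F(k) mod 552 for k=1..113:
1, 1, 2, 3, 5, 8, 13, 21, 34, 55, 89, 144, 233, 377, 58, 435, 493, 376, 317, 141, 458, 47, 505, 0, 505, 505, 458, 411, 317, 176, 493, 117, 58, 175, 233, 408, 89, 497, 34, 531, 13, 544, 5, 549, 2, 551, 1, 0, 1, 1, 2, 3, 5, 8, 13, 21, 34, 55, 89, 144, 233, 377, 58, 435, 493, 376, 317, 141, 458, 47, 505, 0, 505, 505, 458, 411, 317, 176, 493, 117, 58, 175, 233, 408, 89, 497, 34, 531, 13, 544, 5, 549, 2, 551, 1, 0, 1, 1, 2, 3, 5, 8, 13, 21, 34, 55, 89, 144, 233, 377, 58, 435, 493
F(113) mod 552 = 493


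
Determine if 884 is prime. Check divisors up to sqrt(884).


884 / 2 = 442 (exact division)
884 is NOT prime.

No, 884 is not prime


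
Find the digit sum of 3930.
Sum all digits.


3 + 9 + 3 + 0 = 15


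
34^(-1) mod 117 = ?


Use the extended Euclidean algorithm on (117, 34); each row r = 117*s + 34*t:
r=117, s=1, t=0
r=34, s=0, t=1
q=3: r=15, s=1, t=-3   [117*(1) + 34*(-3) = 15]
q=2: r=4, s=-2, t=7   [117*(-2) + 34*(7) = 4]
q=3: r=3, s=7, t=-24   [117*(7) + 34*(-24) = 3]
q=1: r=1, s=-9, t=31   [117*(-9) + 34*(31) = 1]
q=3: r=0, s=34, t=-117   [117*(34) + 34*(-117) = 0]
GCD = 1 with t = 31, so 34*(31) ≡ 1 (mod 117)
Inverse = 31 mod 117 = 31
Check: 34 * 31 = 1054 ≡ 1 (mod 117)

34^(-1) ≡ 31 (mod 117)


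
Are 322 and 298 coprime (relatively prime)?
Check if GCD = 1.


Euclidean algorithm:
322 = 1 * 298 + 24
298 = 12 * 24 + 10
24 = 2 * 10 + 4
10 = 2 * 4 + 2
4 = 2 * 2 + 0
GCD(322, 298) = 2

No, not coprime (GCD = 2)


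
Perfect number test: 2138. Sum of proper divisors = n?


Proper divisors of 2138: 1, 2, 1069
Sum = 1 + 2 + 1069 = 1072

No, 2138 is not perfect (1072 ≠ 2138)


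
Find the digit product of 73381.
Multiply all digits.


7 × 3 × 3 × 8 × 1 = 504


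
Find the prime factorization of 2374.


2374 / 2 = 1187
1187 / 1187 = 1
2374 = 2 × 1187


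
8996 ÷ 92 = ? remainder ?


8996 = 92 * 97 + 72
Check: 8924 + 72 = 8996

q = 97, r = 72


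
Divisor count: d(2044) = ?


2044 = 2^2 × 7^1 × 73^1
d(2044) = (2+1) × (1+1) × (1+1) = 12

12 divisors


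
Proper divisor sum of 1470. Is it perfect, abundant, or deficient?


Proper divisors: 1, 2, 3, 5, 6, 7, 10, 14, 15, 21, 30, 35, 42, 49, 70, 98, 105, 147, 210, 245, 294, 490, 735
Sum = 1 + 2 + 3 + 5 + 6 + 7 + 10 + 14 + 15 + 21 + 30 + 35 + 42 + 49 + 70 + 98 + 105 + 147 + 210 + 245 + 294 + 490 + 735 = 2634
2634 > 1470 → abundant

s(1470) = 2634 (abundant)


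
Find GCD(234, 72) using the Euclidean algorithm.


234 = 3 * 72 + 18
72 = 4 * 18 + 0
GCD = 18


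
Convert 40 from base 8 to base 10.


40 (base 8) = 32 (decimal)
32 (decimal) = 32 (base 10)


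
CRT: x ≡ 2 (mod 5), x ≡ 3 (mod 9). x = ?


M = 5*9 = 45
M1 = M/5 = 9, M2 = M/9 = 5
M1^(-1) mod 5 = 4, M2^(-1) mod 9 = 2
x = 2*9*4 + 3*5*2 = 102
102 mod 45 = 12
Check: 12 mod 5 = 2 ✓, 12 mod 9 = 3 ✓

x ≡ 12 (mod 45)


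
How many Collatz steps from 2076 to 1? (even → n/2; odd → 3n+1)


2076 → 1038 → 519 → 1558 → 779 → 2338 → 1169 → 3508 → 1754 → 877 → 2632 → 1316 → 658 → 329 → 988 → 494 → 247 → 742 → 371 → 1114 → 557 → 1672 → 836 → 418 → 209 → 628 → 314 → 157 → 472 → 236 → 118 → 59 → 178 → 89 → 268 → 134 → 67 → 202 → 101 → 304 → 152 → 76 → 38 → 19 → 58 → 29 → 88 → 44 → 22 → 11 → 34 → 17 → 52 → 26 → 13 → 40 → 20 → 10 → 5 → 16 → 8 → 4 → 2 → 1
Total steps = 63

63 steps


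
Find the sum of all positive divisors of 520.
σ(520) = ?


Divisors of 520: 1, 2, 4, 5, 8, 10, 13, 20, 26, 40, 52, 65, 104, 130, 260, 520
Sum = 1 + 2 + 4 + 5 + 8 + 10 + 13 + 20 + 26 + 40 + 52 + 65 + 104 + 130 + 260 + 520 = 1260

σ(520) = 1260


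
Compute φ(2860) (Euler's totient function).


2860 = 2^2 × 5 × 11 × 13
Prime factors: 2, 5, 11, 13
φ(2860) = 2860 × (1-1/2) × (1-1/5) × (1-1/11) × (1-1/13)
= 2860 × 1/2 × 4/5 × 10/11 × 12/13 = 960

φ(2860) = 960


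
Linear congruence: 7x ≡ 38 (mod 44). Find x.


GCD(7, 44) = 1, unique solution
a^(-1) mod 44 = 19
x = 19 * 38 mod 44 = 18

x ≡ 18 (mod 44)


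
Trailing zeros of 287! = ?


floor(287/5) = 57
floor(287/25) = 11
floor(287/125) = 2
Total = 70

70 trailing zeros


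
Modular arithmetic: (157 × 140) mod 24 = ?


157 × 140 = 21980
21980 mod 24 = 20


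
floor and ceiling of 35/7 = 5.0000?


35/7 = 5.0000
floor = 5
ceil = 5

floor = 5, ceil = 5


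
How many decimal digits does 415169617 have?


415169617 has 9 digits in base 10
floor(log10(415169617)) + 1 = floor(8.6182) + 1 = 9

9 digits (base 10)


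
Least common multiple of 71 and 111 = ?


GCD(71, 111) = 1
LCM = 71*111/1 = 7881/1 = 7881

LCM = 7881


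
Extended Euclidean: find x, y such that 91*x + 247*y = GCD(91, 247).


Tabular extended Euclidean (each row: r = 91*s + 247*t):
r=91, s=1, t=0
r=247, s=0, t=1
q=0: r=91, s=1, t=0   [91*(1) + 247*(0) = 91]
q=2: r=65, s=-2, t=1   [91*(-2) + 247*(1) = 65]
q=1: r=26, s=3, t=-1   [91*(3) + 247*(-1) = 26]
q=2: r=13, s=-8, t=3   [91*(-8) + 247*(3) = 13]
q=2: r=0, s=19, t=-7   [91*(19) + 247*(-7) = 0]
GCD = 13; from the row with r=13: x=-8, y=3
Check: 91*(-8) + 247*(3) = -728 + 741 = 13

GCD = 13, x = -8, y = 3


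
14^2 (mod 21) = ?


14^1 mod 21 = 14
14^2 mod 21 = 7


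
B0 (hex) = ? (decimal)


B0 (base 16) = 176 (decimal)
176 (decimal) = 176 (base 10)


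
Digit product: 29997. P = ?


2 × 9 × 9 × 9 × 7 = 10206


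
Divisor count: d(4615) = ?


4615 = 5^1 × 13^1 × 71^1
d(4615) = (1+1) × (1+1) × (1+1) = 8

8 divisors


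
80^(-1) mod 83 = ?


Use the extended Euclidean algorithm on (83, 80); each row r = 83*s + 80*t:
r=83, s=1, t=0
r=80, s=0, t=1
q=1: r=3, s=1, t=-1   [83*(1) + 80*(-1) = 3]
q=26: r=2, s=-26, t=27   [83*(-26) + 80*(27) = 2]
q=1: r=1, s=27, t=-28   [83*(27) + 80*(-28) = 1]
q=2: r=0, s=-80, t=83   [83*(-80) + 80*(83) = 0]
GCD = 1 with t = -28, so 80*(-28) ≡ 1 (mod 83)
Inverse = -28 mod 83 = 55
Check: 80 * 55 = 4400 ≡ 1 (mod 83)

80^(-1) ≡ 55 (mod 83)


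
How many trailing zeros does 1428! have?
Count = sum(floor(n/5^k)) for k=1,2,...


floor(1428/5) = 285
floor(1428/25) = 57
floor(1428/125) = 11
floor(1428/625) = 2
Total = 355

355 trailing zeros


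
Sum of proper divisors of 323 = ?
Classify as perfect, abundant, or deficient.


Proper divisors: 1, 17, 19
Sum = 1 + 17 + 19 = 37
37 < 323 → deficient

s(323) = 37 (deficient)


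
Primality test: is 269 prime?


Check divisors up to sqrt(269) = 16.4012
No divisors found.
269 is prime.

Yes, 269 is prime


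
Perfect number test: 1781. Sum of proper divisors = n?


Proper divisors of 1781: 1, 13, 137
Sum = 1 + 13 + 137 = 151

No, 1781 is not perfect (151 ≠ 1781)


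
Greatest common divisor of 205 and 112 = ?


205 = 1 * 112 + 93
112 = 1 * 93 + 19
93 = 4 * 19 + 17
19 = 1 * 17 + 2
17 = 8 * 2 + 1
2 = 2 * 1 + 0
GCD = 1


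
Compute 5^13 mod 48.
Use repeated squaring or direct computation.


5^1 mod 48 = 5
5^2 mod 48 = 25
5^3 mod 48 = 29
5^4 mod 48 = 1
5^5 mod 48 = 5
5^6 mod 48 = 25
5^7 mod 48 = 29
5^8 mod 48 = 1
5^9 mod 48 = 5
5^10 mod 48 = 25
5^11 mod 48 = 29
5^12 mod 48 = 1
5^13 mod 48 = 5


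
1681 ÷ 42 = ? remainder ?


1681 = 42 * 40 + 1
Check: 1680 + 1 = 1681

q = 40, r = 1


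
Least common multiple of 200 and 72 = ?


GCD(200, 72) = 8
LCM = 200*72/8 = 14400/8 = 1800

LCM = 1800


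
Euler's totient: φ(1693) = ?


1693 = 1693
Prime factors: 1693
φ(1693) = 1693 × (1-1/1693)
= 1693 × 1692/1693 = 1692

φ(1693) = 1692


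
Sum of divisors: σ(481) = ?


Divisors of 481: 1, 13, 37, 481
Sum = 1 + 13 + 37 + 481 = 532

σ(481) = 532


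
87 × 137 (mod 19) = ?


87 × 137 = 11919
11919 mod 19 = 6


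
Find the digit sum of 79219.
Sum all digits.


7 + 9 + 2 + 1 + 9 = 28


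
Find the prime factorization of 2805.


2805 / 3 = 935
935 / 5 = 187
187 / 11 = 17
17 / 17 = 1
2805 = 3 × 5 × 11 × 17


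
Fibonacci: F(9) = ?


Sequence: 1, 1, 2, 3, 5, 8, 13, 21, 34
F(9) = 34


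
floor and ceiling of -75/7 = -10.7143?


-75/7 = -10.7143
floor = -11
ceil = -10

floor = -11, ceil = -10


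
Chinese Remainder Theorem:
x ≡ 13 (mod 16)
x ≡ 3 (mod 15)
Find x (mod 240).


M = 16*15 = 240
M1 = M/16 = 15, M2 = M/15 = 16
M1^(-1) mod 16 = 15, M2^(-1) mod 15 = 1
x = 13*15*15 + 3*16*1 = 2973
2973 mod 240 = 93
Check: 93 mod 16 = 13 ✓, 93 mod 15 = 3 ✓

x ≡ 93 (mod 240)


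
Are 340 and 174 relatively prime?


Euclidean algorithm:
340 = 1 * 174 + 166
174 = 1 * 166 + 8
166 = 20 * 8 + 6
8 = 1 * 6 + 2
6 = 3 * 2 + 0
GCD(340, 174) = 2

No, not coprime (GCD = 2)


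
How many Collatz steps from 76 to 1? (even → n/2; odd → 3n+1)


76 → 38 → 19 → 58 → 29 → 88 → 44 → 22 → 11 → 34 → 17 → 52 → 26 → 13 → 40 → 20 → 10 → 5 → 16 → 8 → 4 → 2 → 1
Total steps = 22

22 steps


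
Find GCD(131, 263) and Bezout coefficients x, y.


Tabular extended Euclidean (each row: r = 131*s + 263*t):
r=131, s=1, t=0
r=263, s=0, t=1
q=0: r=131, s=1, t=0   [131*(1) + 263*(0) = 131]
q=2: r=1, s=-2, t=1   [131*(-2) + 263*(1) = 1]
q=131: r=0, s=263, t=-131   [131*(263) + 263*(-131) = 0]
GCD = 1; from the row with r=1: x=-2, y=1
Check: 131*(-2) + 263*(1) = -262 + 263 = 1

GCD = 1, x = -2, y = 1


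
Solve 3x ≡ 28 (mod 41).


GCD(3, 41) = 1, unique solution
a^(-1) mod 41 = 14
x = 14 * 28 mod 41 = 23

x ≡ 23 (mod 41)


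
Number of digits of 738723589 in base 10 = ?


738723589 has 9 digits in base 10
floor(log10(738723589)) + 1 = floor(8.8685) + 1 = 9

9 digits (base 10)


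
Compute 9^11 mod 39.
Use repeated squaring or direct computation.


9^1 mod 39 = 9
9^2 mod 39 = 3
9^3 mod 39 = 27
9^4 mod 39 = 9
9^5 mod 39 = 3
9^6 mod 39 = 27
9^7 mod 39 = 9
9^8 mod 39 = 3
9^9 mod 39 = 27
9^10 mod 39 = 9
9^11 mod 39 = 3


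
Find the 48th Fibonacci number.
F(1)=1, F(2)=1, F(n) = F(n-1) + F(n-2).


Sequence: 1, 1, 2, 3, 5, 8, 13, 21, 34, 55, 89, 144, 233, 377, 610, 987, 1597, 2584, 4181, 6765, 10946, 17711, 28657, 46368, 75025, 121393, 196418, 317811, 514229, 832040, 1346269, 2178309, 3524578, 5702887, 9227465, 14930352, 24157817, 39088169, 63245986, 102334155, 165580141, 267914296, 433494437, 701408733, 1134903170, 1836311903, 2971215073, 4807526976
F(48) = 4807526976


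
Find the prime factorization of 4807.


4807 / 11 = 437
437 / 19 = 23
23 / 23 = 1
4807 = 11 × 19 × 23


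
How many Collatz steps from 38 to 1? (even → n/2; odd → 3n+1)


38 → 19 → 58 → 29 → 88 → 44 → 22 → 11 → 34 → 17 → 52 → 26 → 13 → 40 → 20 → 10 → 5 → 16 → 8 → 4 → 2 → 1
Total steps = 21

21 steps


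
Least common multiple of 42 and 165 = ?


GCD(42, 165) = 3
LCM = 42*165/3 = 6930/3 = 2310

LCM = 2310


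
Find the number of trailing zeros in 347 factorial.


floor(347/5) = 69
floor(347/25) = 13
floor(347/125) = 2
Total = 84

84 trailing zeros


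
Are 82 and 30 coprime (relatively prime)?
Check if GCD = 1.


Euclidean algorithm:
82 = 2 * 30 + 22
30 = 1 * 22 + 8
22 = 2 * 8 + 6
8 = 1 * 6 + 2
6 = 3 * 2 + 0
GCD(82, 30) = 2

No, not coprime (GCD = 2)


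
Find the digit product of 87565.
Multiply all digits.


8 × 7 × 5 × 6 × 5 = 8400


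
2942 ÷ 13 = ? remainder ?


2942 = 13 * 226 + 4
Check: 2938 + 4 = 2942

q = 226, r = 4


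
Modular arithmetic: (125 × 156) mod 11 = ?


125 × 156 = 19500
19500 mod 11 = 8


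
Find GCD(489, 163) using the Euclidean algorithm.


489 = 3 * 163 + 0
GCD = 163


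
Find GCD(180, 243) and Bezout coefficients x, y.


Tabular extended Euclidean (each row: r = 180*s + 243*t):
r=180, s=1, t=0
r=243, s=0, t=1
q=0: r=180, s=1, t=0   [180*(1) + 243*(0) = 180]
q=1: r=63, s=-1, t=1   [180*(-1) + 243*(1) = 63]
q=2: r=54, s=3, t=-2   [180*(3) + 243*(-2) = 54]
q=1: r=9, s=-4, t=3   [180*(-4) + 243*(3) = 9]
q=6: r=0, s=27, t=-20   [180*(27) + 243*(-20) = 0]
GCD = 9; from the row with r=9: x=-4, y=3
Check: 180*(-4) + 243*(3) = -720 + 729 = 9

GCD = 9, x = -4, y = 3


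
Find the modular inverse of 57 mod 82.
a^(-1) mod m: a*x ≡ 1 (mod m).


Use the extended Euclidean algorithm on (82, 57); each row r = 82*s + 57*t:
r=82, s=1, t=0
r=57, s=0, t=1
q=1: r=25, s=1, t=-1   [82*(1) + 57*(-1) = 25]
q=2: r=7, s=-2, t=3   [82*(-2) + 57*(3) = 7]
q=3: r=4, s=7, t=-10   [82*(7) + 57*(-10) = 4]
q=1: r=3, s=-9, t=13   [82*(-9) + 57*(13) = 3]
q=1: r=1, s=16, t=-23   [82*(16) + 57*(-23) = 1]
q=3: r=0, s=-57, t=82   [82*(-57) + 57*(82) = 0]
GCD = 1 with t = -23, so 57*(-23) ≡ 1 (mod 82)
Inverse = -23 mod 82 = 59
Check: 57 * 59 = 3363 ≡ 1 (mod 82)

57^(-1) ≡ 59 (mod 82)


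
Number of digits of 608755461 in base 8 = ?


608755461 in base 8 = 4422157405
Number of digits = 10

10 digits (base 8)


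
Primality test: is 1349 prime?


1349 / 19 = 71 (exact division)
1349 is NOT prime.

No, 1349 is not prime


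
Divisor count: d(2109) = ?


2109 = 3^1 × 19^1 × 37^1
d(2109) = (1+1) × (1+1) × (1+1) = 8

8 divisors


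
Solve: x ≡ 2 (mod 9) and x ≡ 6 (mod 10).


M = 9*10 = 90
M1 = M/9 = 10, M2 = M/10 = 9
M1^(-1) mod 9 = 1, M2^(-1) mod 10 = 9
x = 2*10*1 + 6*9*9 = 506
506 mod 90 = 56
Check: 56 mod 9 = 2 ✓, 56 mod 10 = 6 ✓

x ≡ 56 (mod 90)


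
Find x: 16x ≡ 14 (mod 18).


GCD(16, 18) = 2 divides 14
Divide: 8x ≡ 7 (mod 9)
x ≡ 2 (mod 9)


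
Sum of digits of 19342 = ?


1 + 9 + 3 + 4 + 2 = 19


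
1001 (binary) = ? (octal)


1001 (base 2) = 9 (decimal)
9 (decimal) = 11 (base 8)


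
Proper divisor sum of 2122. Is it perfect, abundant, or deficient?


Proper divisors: 1, 2, 1061
Sum = 1 + 2 + 1061 = 1064
1064 < 2122 → deficient

s(2122) = 1064 (deficient)


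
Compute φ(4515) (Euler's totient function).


4515 = 3 × 5 × 7 × 43
Prime factors: 3, 5, 7, 43
φ(4515) = 4515 × (1-1/3) × (1-1/5) × (1-1/7) × (1-1/43)
= 4515 × 2/3 × 4/5 × 6/7 × 42/43 = 2016

φ(4515) = 2016


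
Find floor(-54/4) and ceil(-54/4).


-54/4 = -13.5000
floor = -14
ceil = -13

floor = -14, ceil = -13


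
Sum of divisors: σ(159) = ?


Divisors of 159: 1, 3, 53, 159
Sum = 1 + 3 + 53 + 159 = 216

σ(159) = 216


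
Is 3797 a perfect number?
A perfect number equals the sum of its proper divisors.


Proper divisors of 3797: 1
Sum = 1 = 1

No, 3797 is not perfect (1 ≠ 3797)


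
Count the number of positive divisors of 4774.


4774 = 2^1 × 7^1 × 11^1 × 31^1
d(4774) = (1+1) × (1+1) × (1+1) × (1+1) = 16

16 divisors


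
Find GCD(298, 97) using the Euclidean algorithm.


298 = 3 * 97 + 7
97 = 13 * 7 + 6
7 = 1 * 6 + 1
6 = 6 * 1 + 0
GCD = 1


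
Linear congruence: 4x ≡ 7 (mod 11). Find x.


GCD(4, 11) = 1, unique solution
a^(-1) mod 11 = 3
x = 3 * 7 mod 11 = 10

x ≡ 10 (mod 11)


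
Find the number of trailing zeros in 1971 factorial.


floor(1971/5) = 394
floor(1971/25) = 78
floor(1971/125) = 15
floor(1971/625) = 3
Total = 490

490 trailing zeros


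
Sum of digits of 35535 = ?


3 + 5 + 5 + 3 + 5 = 21


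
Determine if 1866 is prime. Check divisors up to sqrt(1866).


1866 / 2 = 933 (exact division)
1866 is NOT prime.

No, 1866 is not prime


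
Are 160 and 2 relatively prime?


Euclidean algorithm:
160 = 80 * 2 + 0
GCD(160, 2) = 2

No, not coprime (GCD = 2)


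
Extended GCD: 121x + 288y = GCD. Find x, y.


Tabular extended Euclidean (each row: r = 121*s + 288*t):
r=121, s=1, t=0
r=288, s=0, t=1
q=0: r=121, s=1, t=0   [121*(1) + 288*(0) = 121]
q=2: r=46, s=-2, t=1   [121*(-2) + 288*(1) = 46]
q=2: r=29, s=5, t=-2   [121*(5) + 288*(-2) = 29]
q=1: r=17, s=-7, t=3   [121*(-7) + 288*(3) = 17]
q=1: r=12, s=12, t=-5   [121*(12) + 288*(-5) = 12]
q=1: r=5, s=-19, t=8   [121*(-19) + 288*(8) = 5]
q=2: r=2, s=50, t=-21   [121*(50) + 288*(-21) = 2]
q=2: r=1, s=-119, t=50   [121*(-119) + 288*(50) = 1]
q=2: r=0, s=288, t=-121   [121*(288) + 288*(-121) = 0]
GCD = 1; from the row with r=1: x=-119, y=50
Check: 121*(-119) + 288*(50) = -14399 + 14400 = 1

GCD = 1, x = -119, y = 50


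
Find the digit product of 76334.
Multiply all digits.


7 × 6 × 3 × 3 × 4 = 1512


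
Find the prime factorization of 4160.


4160 / 2 = 2080
2080 / 2 = 1040
1040 / 2 = 520
520 / 2 = 260
260 / 2 = 130
130 / 2 = 65
65 / 5 = 13
13 / 13 = 1
4160 = 2^6 × 5 × 13


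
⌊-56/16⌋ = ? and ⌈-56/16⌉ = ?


-56/16 = -3.5000
floor = -4
ceil = -3

floor = -4, ceil = -3


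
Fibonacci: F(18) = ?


Sequence: 1, 1, 2, 3, 5, 8, 13, 21, 34, 55, 89, 144, 233, 377, 610, 987, 1597, 2584
F(18) = 2584


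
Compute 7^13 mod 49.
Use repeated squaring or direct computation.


7^1 mod 49 = 7
7^2 mod 49 = 0
7^3 mod 49 = 0
7^4 mod 49 = 0
7^5 mod 49 = 0
7^6 mod 49 = 0
7^7 mod 49 = 0
7^8 mod 49 = 0
7^9 mod 49 = 0
7^10 mod 49 = 0
7^11 mod 49 = 0
7^12 mod 49 = 0
7^13 mod 49 = 0


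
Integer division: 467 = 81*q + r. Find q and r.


467 = 81 * 5 + 62
Check: 405 + 62 = 467

q = 5, r = 62


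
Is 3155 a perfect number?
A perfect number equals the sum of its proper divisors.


Proper divisors of 3155: 1, 5, 631
Sum = 1 + 5 + 631 = 637

No, 3155 is not perfect (637 ≠ 3155)


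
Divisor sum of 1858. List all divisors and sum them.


Divisors of 1858: 1, 2, 929, 1858
Sum = 1 + 2 + 929 + 1858 = 2790

σ(1858) = 2790


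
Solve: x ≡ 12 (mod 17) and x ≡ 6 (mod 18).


M = 17*18 = 306
M1 = M/17 = 18, M2 = M/18 = 17
M1^(-1) mod 17 = 1, M2^(-1) mod 18 = 17
x = 12*18*1 + 6*17*17 = 1950
1950 mod 306 = 114
Check: 114 mod 17 = 12 ✓, 114 mod 18 = 6 ✓

x ≡ 114 (mod 306)


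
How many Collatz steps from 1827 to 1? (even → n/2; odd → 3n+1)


1827 → 5482 → 2741 → 8224 → 4112 → 2056 → 1028 → 514 → 257 → 772 → 386 → 193 → 580 → 290 → 145 → 436 → 218 → 109 → 328 → 164 → 82 → 41 → 124 → 62 → 31 → 94 → 47 → 142 → 71 → 214 → 107 → 322 → 161 → 484 → 242 → 121 → 364 → 182 → 91 → 274 → 137 → 412 → 206 → 103 → 310 → 155 → 466 → 233 → 700 → 350 → 175 → 526 → 263 → 790 → 395 → 1186 → 593 → 1780 → 890 → 445 → 1336 → 668 → 334 → 167 → 502 → 251 → 754 → 377 → 1132 → 566 → 283 → 850 → 425 → 1276 → 638 → 319 → 958 → 479 → 1438 → 719 → 2158 → 1079 → 3238 → 1619 → 4858 → 2429 → 7288 → 3644 → 1822 → 911 → 2734 → 1367 → 4102 → 2051 → 6154 → 3077 → 9232 → 4616 → 2308 → 1154 → 577 → 1732 → 866 → 433 → 1300 → 650 → 325 → 976 → 488 → 244 → 122 → 61 → 184 → 92 → 46 → 23 → 70 → 35 → 106 → 53 → 160 → 80 → 40 → 20 → 10 → 5 → 16 → 8 → 4 → 2 → 1
Total steps = 130

130 steps


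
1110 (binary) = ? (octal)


1110 (base 2) = 14 (decimal)
14 (decimal) = 16 (base 8)


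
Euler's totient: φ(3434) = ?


3434 = 2 × 17 × 101
Prime factors: 2, 17, 101
φ(3434) = 3434 × (1-1/2) × (1-1/17) × (1-1/101)
= 3434 × 1/2 × 16/17 × 100/101 = 1600

φ(3434) = 1600


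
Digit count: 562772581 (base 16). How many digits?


562772581 in base 16 = 218B3A65
Number of digits = 8

8 digits (base 16)


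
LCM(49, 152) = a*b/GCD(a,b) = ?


GCD(49, 152) = 1
LCM = 49*152/1 = 7448/1 = 7448

LCM = 7448


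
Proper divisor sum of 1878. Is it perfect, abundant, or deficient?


Proper divisors: 1, 2, 3, 6, 313, 626, 939
Sum = 1 + 2 + 3 + 6 + 313 + 626 + 939 = 1890
1890 > 1878 → abundant

s(1878) = 1890 (abundant)


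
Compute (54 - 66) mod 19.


54 - 66 = -12
-12 mod 19 = 7


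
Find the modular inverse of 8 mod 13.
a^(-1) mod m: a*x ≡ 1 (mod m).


Use the extended Euclidean algorithm on (13, 8); each row r = 13*s + 8*t:
r=13, s=1, t=0
r=8, s=0, t=1
q=1: r=5, s=1, t=-1   [13*(1) + 8*(-1) = 5]
q=1: r=3, s=-1, t=2   [13*(-1) + 8*(2) = 3]
q=1: r=2, s=2, t=-3   [13*(2) + 8*(-3) = 2]
q=1: r=1, s=-3, t=5   [13*(-3) + 8*(5) = 1]
q=2: r=0, s=8, t=-13   [13*(8) + 8*(-13) = 0]
GCD = 1 with t = 5, so 8*(5) ≡ 1 (mod 13)
Inverse = 5 mod 13 = 5
Check: 8 * 5 = 40 ≡ 1 (mod 13)

8^(-1) ≡ 5 (mod 13)


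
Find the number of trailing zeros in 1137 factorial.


floor(1137/5) = 227
floor(1137/25) = 45
floor(1137/125) = 9
floor(1137/625) = 1
Total = 282

282 trailing zeros


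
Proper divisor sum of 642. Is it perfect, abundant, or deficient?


Proper divisors: 1, 2, 3, 6, 107, 214, 321
Sum = 1 + 2 + 3 + 6 + 107 + 214 + 321 = 654
654 > 642 → abundant

s(642) = 654 (abundant)


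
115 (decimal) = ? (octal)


115 (base 10) = 115 (decimal)
115 (decimal) = 163 (base 8)


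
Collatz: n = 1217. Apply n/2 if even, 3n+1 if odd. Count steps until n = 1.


1217 → 3652 → 1826 → 913 → 2740 → 1370 → 685 → 2056 → 1028 → 514 → 257 → 772 → 386 → 193 → 580 → 290 → 145 → 436 → 218 → 109 → 328 → 164 → 82 → 41 → 124 → 62 → 31 → 94 → 47 → 142 → 71 → 214 → 107 → 322 → 161 → 484 → 242 → 121 → 364 → 182 → 91 → 274 → 137 → 412 → 206 → 103 → 310 → 155 → 466 → 233 → 700 → 350 → 175 → 526 → 263 → 790 → 395 → 1186 → 593 → 1780 → 890 → 445 → 1336 → 668 → 334 → 167 → 502 → 251 → 754 → 377 → 1132 → 566 → 283 → 850 → 425 → 1276 → 638 → 319 → 958 → 479 → 1438 → 719 → 2158 → 1079 → 3238 → 1619 → 4858 → 2429 → 7288 → 3644 → 1822 → 911 → 2734 → 1367 → 4102 → 2051 → 6154 → 3077 → 9232 → 4616 → 2308 → 1154 → 577 → 1732 → 866 → 433 → 1300 → 650 → 325 → 976 → 488 → 244 → 122 → 61 → 184 → 92 → 46 → 23 → 70 → 35 → 106 → 53 → 160 → 80 → 40 → 20 → 10 → 5 → 16 → 8 → 4 → 2 → 1
Total steps = 132

132 steps


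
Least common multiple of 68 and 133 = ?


GCD(68, 133) = 1
LCM = 68*133/1 = 9044/1 = 9044

LCM = 9044


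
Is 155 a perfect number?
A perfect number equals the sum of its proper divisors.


Proper divisors of 155: 1, 5, 31
Sum = 1 + 5 + 31 = 37

No, 155 is not perfect (37 ≠ 155)


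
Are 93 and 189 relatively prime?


Euclidean algorithm:
189 = 2 * 93 + 3
93 = 31 * 3 + 0
GCD(93, 189) = 3

No, not coprime (GCD = 3)


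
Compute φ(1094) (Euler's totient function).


1094 = 2 × 547
Prime factors: 2, 547
φ(1094) = 1094 × (1-1/2) × (1-1/547)
= 1094 × 1/2 × 546/547 = 546

φ(1094) = 546


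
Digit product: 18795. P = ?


1 × 8 × 7 × 9 × 5 = 2520


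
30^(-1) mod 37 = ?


Use the extended Euclidean algorithm on (37, 30); each row r = 37*s + 30*t:
r=37, s=1, t=0
r=30, s=0, t=1
q=1: r=7, s=1, t=-1   [37*(1) + 30*(-1) = 7]
q=4: r=2, s=-4, t=5   [37*(-4) + 30*(5) = 2]
q=3: r=1, s=13, t=-16   [37*(13) + 30*(-16) = 1]
q=2: r=0, s=-30, t=37   [37*(-30) + 30*(37) = 0]
GCD = 1 with t = -16, so 30*(-16) ≡ 1 (mod 37)
Inverse = -16 mod 37 = 21
Check: 30 * 21 = 630 ≡ 1 (mod 37)

30^(-1) ≡ 21 (mod 37)


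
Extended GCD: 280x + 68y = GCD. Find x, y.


Tabular extended Euclidean (each row: r = 280*s + 68*t):
r=280, s=1, t=0
r=68, s=0, t=1
q=4: r=8, s=1, t=-4   [280*(1) + 68*(-4) = 8]
q=8: r=4, s=-8, t=33   [280*(-8) + 68*(33) = 4]
q=2: r=0, s=17, t=-70   [280*(17) + 68*(-70) = 0]
GCD = 4; from the row with r=4: x=-8, y=33
Check: 280*(-8) + 68*(33) = -2240 + 2244 = 4

GCD = 4, x = -8, y = 33


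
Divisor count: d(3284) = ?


3284 = 2^2 × 821^1
d(3284) = (2+1) × (1+1) = 6

6 divisors


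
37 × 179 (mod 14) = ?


37 × 179 = 6623
6623 mod 14 = 1


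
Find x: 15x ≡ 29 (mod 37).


GCD(15, 37) = 1, unique solution
a^(-1) mod 37 = 5
x = 5 * 29 mod 37 = 34

x ≡ 34 (mod 37)


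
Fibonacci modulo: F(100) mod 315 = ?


F(k) mod 315 for k=1..100:
1, 1, 2, 3, 5, 8, 13, 21, 34, 55, 89, 144, 233, 62, 295, 42, 22, 64, 86, 150, 236, 71, 307, 63, 55, 118, 173, 291, 149, 125, 274, 84, 43, 127, 170, 297, 152, 134, 286, 105, 76, 181, 257, 123, 65, 188, 253, 126, 64, 190, 254, 129, 68, 197, 265, 147, 97, 244, 26, 270, 296, 251, 232, 168, 85, 253, 23, 276, 299, 260, 244, 189, 118, 307, 110, 102, 212, 314, 211, 210, 106, 1, 107, 108, 215, 8, 223, 231, 139, 55, 194, 249, 128, 62, 190, 252, 127, 64, 191, 255
F(100) mod 315 = 255


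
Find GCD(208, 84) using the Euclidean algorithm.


208 = 2 * 84 + 40
84 = 2 * 40 + 4
40 = 10 * 4 + 0
GCD = 4


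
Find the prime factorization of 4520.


4520 / 2 = 2260
2260 / 2 = 1130
1130 / 2 = 565
565 / 5 = 113
113 / 113 = 1
4520 = 2^3 × 5 × 113


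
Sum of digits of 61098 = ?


6 + 1 + 0 + 9 + 8 = 24


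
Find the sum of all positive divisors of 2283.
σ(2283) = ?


Divisors of 2283: 1, 3, 761, 2283
Sum = 1 + 3 + 761 + 2283 = 3048

σ(2283) = 3048


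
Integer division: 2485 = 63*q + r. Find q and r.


2485 = 63 * 39 + 28
Check: 2457 + 28 = 2485

q = 39, r = 28


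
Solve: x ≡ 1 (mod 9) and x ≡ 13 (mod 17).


M = 9*17 = 153
M1 = M/9 = 17, M2 = M/17 = 9
M1^(-1) mod 9 = 8, M2^(-1) mod 17 = 2
x = 1*17*8 + 13*9*2 = 370
370 mod 153 = 64
Check: 64 mod 9 = 1 ✓, 64 mod 17 = 13 ✓

x ≡ 64 (mod 153)


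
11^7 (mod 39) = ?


11^1 mod 39 = 11
11^2 mod 39 = 4
11^3 mod 39 = 5
11^4 mod 39 = 16
11^5 mod 39 = 20
11^6 mod 39 = 25
11^7 mod 39 = 2


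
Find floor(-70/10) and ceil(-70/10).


-70/10 = -7.0000
floor = -7
ceil = -7

floor = -7, ceil = -7


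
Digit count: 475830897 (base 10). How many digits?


475830897 has 9 digits in base 10
floor(log10(475830897)) + 1 = floor(8.6775) + 1 = 9

9 digits (base 10)


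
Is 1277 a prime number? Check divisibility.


Check divisors up to sqrt(1277) = 35.7351
No divisors found.
1277 is prime.

Yes, 1277 is prime


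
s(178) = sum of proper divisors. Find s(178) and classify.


Proper divisors: 1, 2, 89
Sum = 1 + 2 + 89 = 92
92 < 178 → deficient

s(178) = 92 (deficient)


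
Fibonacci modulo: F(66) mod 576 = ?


F(k) mod 576 for k=1..66:
1, 1, 2, 3, 5, 8, 13, 21, 34, 55, 89, 144, 233, 377, 34, 411, 445, 280, 149, 429, 2, 431, 433, 288, 145, 433, 2, 435, 437, 296, 157, 453, 34, 487, 521, 432, 377, 233, 34, 267, 301, 568, 293, 285, 2, 287, 289, 0, 289, 289, 2, 291, 293, 8, 301, 309, 34, 343, 377, 144, 521, 89, 34, 123, 157, 280
F(66) mod 576 = 280


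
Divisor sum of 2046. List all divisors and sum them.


Divisors of 2046: 1, 2, 3, 6, 11, 22, 31, 33, 62, 66, 93, 186, 341, 682, 1023, 2046
Sum = 1 + 2 + 3 + 6 + 11 + 22 + 31 + 33 + 62 + 66 + 93 + 186 + 341 + 682 + 1023 + 2046 = 4608

σ(2046) = 4608


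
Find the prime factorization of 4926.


4926 / 2 = 2463
2463 / 3 = 821
821 / 821 = 1
4926 = 2 × 3 × 821


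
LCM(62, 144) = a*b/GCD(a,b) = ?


GCD(62, 144) = 2
LCM = 62*144/2 = 8928/2 = 4464

LCM = 4464


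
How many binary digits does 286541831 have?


286541831 in base 2 = 10001000101000100100000000111
Number of digits = 29

29 digits (base 2)


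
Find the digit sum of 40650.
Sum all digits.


4 + 0 + 6 + 5 + 0 = 15


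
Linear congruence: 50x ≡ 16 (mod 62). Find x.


GCD(50, 62) = 2 divides 16
Divide: 25x ≡ 8 (mod 31)
x ≡ 9 (mod 31)


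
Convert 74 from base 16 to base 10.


74 (base 16) = 116 (decimal)
116 (decimal) = 116 (base 10)


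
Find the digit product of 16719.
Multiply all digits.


1 × 6 × 7 × 1 × 9 = 378


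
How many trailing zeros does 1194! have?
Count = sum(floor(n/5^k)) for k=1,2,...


floor(1194/5) = 238
floor(1194/25) = 47
floor(1194/125) = 9
floor(1194/625) = 1
Total = 295

295 trailing zeros


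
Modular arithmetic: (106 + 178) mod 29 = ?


106 + 178 = 284
284 mod 29 = 23


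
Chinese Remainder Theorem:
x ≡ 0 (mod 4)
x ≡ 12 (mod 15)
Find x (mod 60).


M = 4*15 = 60
M1 = M/4 = 15, M2 = M/15 = 4
M1^(-1) mod 4 = 3, M2^(-1) mod 15 = 4
x = 0*15*3 + 12*4*4 = 192
192 mod 60 = 12
Check: 12 mod 4 = 0 ✓, 12 mod 15 = 12 ✓

x ≡ 12 (mod 60)


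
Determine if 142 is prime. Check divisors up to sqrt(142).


142 / 2 = 71 (exact division)
142 is NOT prime.

No, 142 is not prime


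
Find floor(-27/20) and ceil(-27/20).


-27/20 = -1.3500
floor = -2
ceil = -1

floor = -2, ceil = -1


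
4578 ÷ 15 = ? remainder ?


4578 = 15 * 305 + 3
Check: 4575 + 3 = 4578

q = 305, r = 3


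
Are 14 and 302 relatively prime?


Euclidean algorithm:
302 = 21 * 14 + 8
14 = 1 * 8 + 6
8 = 1 * 6 + 2
6 = 3 * 2 + 0
GCD(14, 302) = 2

No, not coprime (GCD = 2)


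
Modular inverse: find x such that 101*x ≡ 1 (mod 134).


Use the extended Euclidean algorithm on (134, 101); each row r = 134*s + 101*t:
r=134, s=1, t=0
r=101, s=0, t=1
q=1: r=33, s=1, t=-1   [134*(1) + 101*(-1) = 33]
q=3: r=2, s=-3, t=4   [134*(-3) + 101*(4) = 2]
q=16: r=1, s=49, t=-65   [134*(49) + 101*(-65) = 1]
q=2: r=0, s=-101, t=134   [134*(-101) + 101*(134) = 0]
GCD = 1 with t = -65, so 101*(-65) ≡ 1 (mod 134)
Inverse = -65 mod 134 = 69
Check: 101 * 69 = 6969 ≡ 1 (mod 134)

101^(-1) ≡ 69 (mod 134)


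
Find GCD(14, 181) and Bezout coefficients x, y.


Tabular extended Euclidean (each row: r = 14*s + 181*t):
r=14, s=1, t=0
r=181, s=0, t=1
q=0: r=14, s=1, t=0   [14*(1) + 181*(0) = 14]
q=12: r=13, s=-12, t=1   [14*(-12) + 181*(1) = 13]
q=1: r=1, s=13, t=-1   [14*(13) + 181*(-1) = 1]
q=13: r=0, s=-181, t=14   [14*(-181) + 181*(14) = 0]
GCD = 1; from the row with r=1: x=13, y=-1
Check: 14*(13) + 181*(-1) = 182 - 181 = 1

GCD = 1, x = 13, y = -1


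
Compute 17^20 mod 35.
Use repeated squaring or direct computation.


17^1 mod 35 = 17
17^2 mod 35 = 9
17^3 mod 35 = 13
17^4 mod 35 = 11
17^5 mod 35 = 12
17^6 mod 35 = 29
17^7 mod 35 = 3
17^8 mod 35 = 16
17^9 mod 35 = 27
17^10 mod 35 = 4
17^11 mod 35 = 33
17^12 mod 35 = 1
17^13 mod 35 = 17
17^14 mod 35 = 9
17^15 mod 35 = 13
17^16 mod 35 = 11
17^17 mod 35 = 12
17^18 mod 35 = 29
17^19 mod 35 = 3
17^20 mod 35 = 16


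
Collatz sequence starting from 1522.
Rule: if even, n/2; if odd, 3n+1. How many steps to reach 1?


1522 → 761 → 2284 → 1142 → 571 → 1714 → 857 → 2572 → 1286 → 643 → 1930 → 965 → 2896 → 1448 → 724 → 362 → 181 → 544 → 272 → 136 → 68 → 34 → 17 → 52 → 26 → 13 → 40 → 20 → 10 → 5 → 16 → 8 → 4 → 2 → 1
Total steps = 34

34 steps


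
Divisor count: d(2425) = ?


2425 = 5^2 × 97^1
d(2425) = (2+1) × (1+1) = 6

6 divisors


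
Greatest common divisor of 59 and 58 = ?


59 = 1 * 58 + 1
58 = 58 * 1 + 0
GCD = 1


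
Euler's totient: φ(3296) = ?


3296 = 2^5 × 103
Prime factors: 2, 103
φ(3296) = 3296 × (1-1/2) × (1-1/103)
= 3296 × 1/2 × 102/103 = 1632

φ(3296) = 1632


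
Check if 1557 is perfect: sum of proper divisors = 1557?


Proper divisors of 1557: 1, 3, 9, 173, 519
Sum = 1 + 3 + 9 + 173 + 519 = 705

No, 1557 is not perfect (705 ≠ 1557)


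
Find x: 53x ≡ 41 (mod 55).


GCD(53, 55) = 1, unique solution
a^(-1) mod 55 = 27
x = 27 * 41 mod 55 = 7

x ≡ 7 (mod 55)


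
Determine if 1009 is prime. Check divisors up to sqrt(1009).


Check divisors up to sqrt(1009) = 31.7648
No divisors found.
1009 is prime.

Yes, 1009 is prime


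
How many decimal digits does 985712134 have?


985712134 has 9 digits in base 10
floor(log10(985712134)) + 1 = floor(8.9938) + 1 = 9

9 digits (base 10)


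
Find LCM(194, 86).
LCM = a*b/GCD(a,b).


GCD(194, 86) = 2
LCM = 194*86/2 = 16684/2 = 8342

LCM = 8342


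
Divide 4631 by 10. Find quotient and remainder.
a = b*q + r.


4631 = 10 * 463 + 1
Check: 4630 + 1 = 4631

q = 463, r = 1


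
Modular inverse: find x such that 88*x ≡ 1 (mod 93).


Use the extended Euclidean algorithm on (93, 88); each row r = 93*s + 88*t:
r=93, s=1, t=0
r=88, s=0, t=1
q=1: r=5, s=1, t=-1   [93*(1) + 88*(-1) = 5]
q=17: r=3, s=-17, t=18   [93*(-17) + 88*(18) = 3]
q=1: r=2, s=18, t=-19   [93*(18) + 88*(-19) = 2]
q=1: r=1, s=-35, t=37   [93*(-35) + 88*(37) = 1]
q=2: r=0, s=88, t=-93   [93*(88) + 88*(-93) = 0]
GCD = 1 with t = 37, so 88*(37) ≡ 1 (mod 93)
Inverse = 37 mod 93 = 37
Check: 88 * 37 = 3256 ≡ 1 (mod 93)

88^(-1) ≡ 37 (mod 93)


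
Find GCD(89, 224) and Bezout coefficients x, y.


Tabular extended Euclidean (each row: r = 89*s + 224*t):
r=89, s=1, t=0
r=224, s=0, t=1
q=0: r=89, s=1, t=0   [89*(1) + 224*(0) = 89]
q=2: r=46, s=-2, t=1   [89*(-2) + 224*(1) = 46]
q=1: r=43, s=3, t=-1   [89*(3) + 224*(-1) = 43]
q=1: r=3, s=-5, t=2   [89*(-5) + 224*(2) = 3]
q=14: r=1, s=73, t=-29   [89*(73) + 224*(-29) = 1]
q=3: r=0, s=-224, t=89   [89*(-224) + 224*(89) = 0]
GCD = 1; from the row with r=1: x=73, y=-29
Check: 89*(73) + 224*(-29) = 6497 - 6496 = 1

GCD = 1, x = 73, y = -29


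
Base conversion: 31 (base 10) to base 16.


31 (base 10) = 31 (decimal)
31 (decimal) = 1F (base 16)


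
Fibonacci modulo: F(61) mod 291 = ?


F(k) mod 291 for k=1..61:
1, 1, 2, 3, 5, 8, 13, 21, 34, 55, 89, 144, 233, 86, 28, 114, 142, 256, 107, 72, 179, 251, 139, 99, 238, 46, 284, 39, 32, 71, 103, 174, 277, 160, 146, 15, 161, 176, 46, 222, 268, 199, 176, 84, 260, 53, 22, 75, 97, 172, 269, 150, 128, 278, 115, 102, 217, 28, 245, 273, 227
F(61) mod 291 = 227


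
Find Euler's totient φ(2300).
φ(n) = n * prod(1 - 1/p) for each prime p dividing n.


2300 = 2^2 × 5^2 × 23
Prime factors: 2, 5, 23
φ(2300) = 2300 × (1-1/2) × (1-1/5) × (1-1/23)
= 2300 × 1/2 × 4/5 × 22/23 = 880

φ(2300) = 880


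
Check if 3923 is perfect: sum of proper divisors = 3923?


Proper divisors of 3923: 1
Sum = 1 = 1

No, 3923 is not perfect (1 ≠ 3923)


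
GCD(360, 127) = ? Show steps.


360 = 2 * 127 + 106
127 = 1 * 106 + 21
106 = 5 * 21 + 1
21 = 21 * 1 + 0
GCD = 1


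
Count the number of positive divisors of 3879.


3879 = 3^2 × 431^1
d(3879) = (2+1) × (1+1) = 6

6 divisors


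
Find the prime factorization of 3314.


3314 / 2 = 1657
1657 / 1657 = 1
3314 = 2 × 1657


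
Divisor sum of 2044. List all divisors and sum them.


Divisors of 2044: 1, 2, 4, 7, 14, 28, 73, 146, 292, 511, 1022, 2044
Sum = 1 + 2 + 4 + 7 + 14 + 28 + 73 + 146 + 292 + 511 + 1022 + 2044 = 4144

σ(2044) = 4144


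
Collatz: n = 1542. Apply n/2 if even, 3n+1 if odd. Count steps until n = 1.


1542 → 771 → 2314 → 1157 → 3472 → 1736 → 868 → 434 → 217 → 652 → 326 → 163 → 490 → 245 → 736 → 368 → 184 → 92 → 46 → 23 → 70 → 35 → 106 → 53 → 160 → 80 → 40 → 20 → 10 → 5 → 16 → 8 → 4 → 2 → 1
Total steps = 34

34 steps


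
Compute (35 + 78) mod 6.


35 + 78 = 113
113 mod 6 = 5


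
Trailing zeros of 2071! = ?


floor(2071/5) = 414
floor(2071/25) = 82
floor(2071/125) = 16
floor(2071/625) = 3
Total = 515

515 trailing zeros


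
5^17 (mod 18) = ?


5^1 mod 18 = 5
5^2 mod 18 = 7
5^3 mod 18 = 17
5^4 mod 18 = 13
5^5 mod 18 = 11
5^6 mod 18 = 1
5^7 mod 18 = 5
5^8 mod 18 = 7
5^9 mod 18 = 17
5^10 mod 18 = 13
5^11 mod 18 = 11
5^12 mod 18 = 1
5^13 mod 18 = 5
5^14 mod 18 = 7
5^15 mod 18 = 17
5^16 mod 18 = 13
5^17 mod 18 = 11


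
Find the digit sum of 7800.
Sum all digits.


7 + 8 + 0 + 0 = 15


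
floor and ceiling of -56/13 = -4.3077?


-56/13 = -4.3077
floor = -5
ceil = -4

floor = -5, ceil = -4


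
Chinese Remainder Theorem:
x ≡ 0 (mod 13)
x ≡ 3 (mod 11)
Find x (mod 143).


M = 13*11 = 143
M1 = M/13 = 11, M2 = M/11 = 13
M1^(-1) mod 13 = 6, M2^(-1) mod 11 = 6
x = 0*11*6 + 3*13*6 = 234
234 mod 143 = 91
Check: 91 mod 13 = 0 ✓, 91 mod 11 = 3 ✓

x ≡ 91 (mod 143)


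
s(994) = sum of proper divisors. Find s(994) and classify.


Proper divisors: 1, 2, 7, 14, 71, 142, 497
Sum = 1 + 2 + 7 + 14 + 71 + 142 + 497 = 734
734 < 994 → deficient

s(994) = 734 (deficient)


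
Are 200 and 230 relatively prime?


Euclidean algorithm:
230 = 1 * 200 + 30
200 = 6 * 30 + 20
30 = 1 * 20 + 10
20 = 2 * 10 + 0
GCD(200, 230) = 10

No, not coprime (GCD = 10)


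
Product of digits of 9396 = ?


9 × 3 × 9 × 6 = 1458


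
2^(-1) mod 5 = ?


Use the extended Euclidean algorithm on (5, 2); each row r = 5*s + 2*t:
r=5, s=1, t=0
r=2, s=0, t=1
q=2: r=1, s=1, t=-2   [5*(1) + 2*(-2) = 1]
q=2: r=0, s=-2, t=5   [5*(-2) + 2*(5) = 0]
GCD = 1 with t = -2, so 2*(-2) ≡ 1 (mod 5)
Inverse = -2 mod 5 = 3
Check: 2 * 3 = 6 ≡ 1 (mod 5)

2^(-1) ≡ 3 (mod 5)


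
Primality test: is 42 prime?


42 / 2 = 21 (exact division)
42 is NOT prime.

No, 42 is not prime


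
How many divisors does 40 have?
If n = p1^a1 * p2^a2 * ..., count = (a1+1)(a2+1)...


40 = 2^3 × 5^1
d(40) = (3+1) × (1+1) = 8

8 divisors


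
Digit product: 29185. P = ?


2 × 9 × 1 × 8 × 5 = 720


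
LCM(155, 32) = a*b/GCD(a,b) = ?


GCD(155, 32) = 1
LCM = 155*32/1 = 4960/1 = 4960

LCM = 4960


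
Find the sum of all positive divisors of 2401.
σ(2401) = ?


Divisors of 2401: 1, 7, 49, 343, 2401
Sum = 1 + 7 + 49 + 343 + 2401 = 2801

σ(2401) = 2801


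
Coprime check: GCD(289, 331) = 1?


Euclidean algorithm:
331 = 1 * 289 + 42
289 = 6 * 42 + 37
42 = 1 * 37 + 5
37 = 7 * 5 + 2
5 = 2 * 2 + 1
2 = 2 * 1 + 0
GCD(289, 331) = 1

Yes, coprime (GCD = 1)


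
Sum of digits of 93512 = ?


9 + 3 + 5 + 1 + 2 = 20


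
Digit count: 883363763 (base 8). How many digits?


883363763 in base 8 = 6451607663
Number of digits = 10

10 digits (base 8)
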